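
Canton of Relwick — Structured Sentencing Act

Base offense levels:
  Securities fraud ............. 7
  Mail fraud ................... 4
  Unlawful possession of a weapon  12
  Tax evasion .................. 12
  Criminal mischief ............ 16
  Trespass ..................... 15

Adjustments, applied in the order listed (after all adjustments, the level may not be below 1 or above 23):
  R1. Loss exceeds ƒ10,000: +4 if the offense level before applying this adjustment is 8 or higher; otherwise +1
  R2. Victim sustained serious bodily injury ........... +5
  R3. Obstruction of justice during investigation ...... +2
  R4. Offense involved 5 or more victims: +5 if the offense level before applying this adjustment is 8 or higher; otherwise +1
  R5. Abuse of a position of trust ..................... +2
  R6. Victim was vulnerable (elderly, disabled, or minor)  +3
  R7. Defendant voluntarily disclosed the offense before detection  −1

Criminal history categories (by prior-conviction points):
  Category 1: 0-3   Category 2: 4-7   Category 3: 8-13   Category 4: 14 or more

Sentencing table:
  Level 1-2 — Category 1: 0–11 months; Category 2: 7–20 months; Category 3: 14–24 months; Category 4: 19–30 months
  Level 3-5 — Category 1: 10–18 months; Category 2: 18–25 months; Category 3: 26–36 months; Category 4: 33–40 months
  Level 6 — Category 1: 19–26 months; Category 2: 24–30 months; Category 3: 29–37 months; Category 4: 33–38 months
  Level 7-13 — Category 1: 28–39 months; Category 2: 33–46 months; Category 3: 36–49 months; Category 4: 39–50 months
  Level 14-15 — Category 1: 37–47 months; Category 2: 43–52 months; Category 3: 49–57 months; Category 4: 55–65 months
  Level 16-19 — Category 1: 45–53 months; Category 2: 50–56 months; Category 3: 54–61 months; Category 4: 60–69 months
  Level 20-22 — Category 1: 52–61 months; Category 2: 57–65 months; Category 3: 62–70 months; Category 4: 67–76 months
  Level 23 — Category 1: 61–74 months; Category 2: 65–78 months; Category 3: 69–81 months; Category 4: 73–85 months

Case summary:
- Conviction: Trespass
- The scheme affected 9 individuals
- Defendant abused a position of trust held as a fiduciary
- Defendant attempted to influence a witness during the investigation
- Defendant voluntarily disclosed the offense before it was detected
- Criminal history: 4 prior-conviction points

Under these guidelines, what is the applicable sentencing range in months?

Base offense level for trespass: 15.
R2 does not apply.
R3 applies: 15 + 2 = 17.
R4 applies (level before this adjustment is 17 ≥ 8, so +5): 17 + 5 = 22.
R5 applies: 22 + 2 = 24.
R6 does not apply.
R7 applies: 24 − 1 = 23.
Final offense level: 23.
Criminal history: 4 prior points → Category 2 (4-7).
Level 23 falls in the 23 band.
Grid: Level 23 × Category 2 = 65-78 months.

65-78 months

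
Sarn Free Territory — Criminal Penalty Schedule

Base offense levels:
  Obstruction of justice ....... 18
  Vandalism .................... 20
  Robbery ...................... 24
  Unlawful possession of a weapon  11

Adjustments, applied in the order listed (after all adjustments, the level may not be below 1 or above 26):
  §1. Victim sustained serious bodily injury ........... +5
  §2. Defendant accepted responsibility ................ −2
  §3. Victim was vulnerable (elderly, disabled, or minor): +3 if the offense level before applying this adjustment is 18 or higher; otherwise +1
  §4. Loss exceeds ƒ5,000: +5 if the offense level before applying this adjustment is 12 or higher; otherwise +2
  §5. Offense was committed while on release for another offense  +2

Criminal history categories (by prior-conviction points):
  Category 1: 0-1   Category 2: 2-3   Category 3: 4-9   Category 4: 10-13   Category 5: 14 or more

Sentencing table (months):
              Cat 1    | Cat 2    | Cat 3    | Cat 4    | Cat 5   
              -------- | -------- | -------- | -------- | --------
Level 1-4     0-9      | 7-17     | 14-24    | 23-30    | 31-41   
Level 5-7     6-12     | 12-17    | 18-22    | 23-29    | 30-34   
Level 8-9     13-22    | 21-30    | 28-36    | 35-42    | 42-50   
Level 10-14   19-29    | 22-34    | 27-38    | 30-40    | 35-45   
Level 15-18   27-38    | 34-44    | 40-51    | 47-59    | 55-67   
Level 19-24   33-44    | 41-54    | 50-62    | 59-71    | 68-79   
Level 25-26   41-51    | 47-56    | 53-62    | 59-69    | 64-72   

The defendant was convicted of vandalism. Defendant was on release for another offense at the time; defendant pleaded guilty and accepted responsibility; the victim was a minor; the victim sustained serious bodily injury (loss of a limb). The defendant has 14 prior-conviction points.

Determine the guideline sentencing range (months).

64-72 months

Base offense level for vandalism: 20.
§1 applies: 20 + 5 = 25.
§2 applies: 25 − 2 = 23.
§3 applies (level before this adjustment is 23 ≥ 18, so +3): 23 + 3 = 26.
§4 does not apply.
§5 applies: 26 + 2 = 28.
Level 28 exceeds the maximum of 26; capped at 26.
Final offense level: 26.
Criminal history: 14 prior points → Category 5 (14+).
Level 26 falls in the 25-26 band.
Grid: Level 25-26 × Category 5 = 64-72 months.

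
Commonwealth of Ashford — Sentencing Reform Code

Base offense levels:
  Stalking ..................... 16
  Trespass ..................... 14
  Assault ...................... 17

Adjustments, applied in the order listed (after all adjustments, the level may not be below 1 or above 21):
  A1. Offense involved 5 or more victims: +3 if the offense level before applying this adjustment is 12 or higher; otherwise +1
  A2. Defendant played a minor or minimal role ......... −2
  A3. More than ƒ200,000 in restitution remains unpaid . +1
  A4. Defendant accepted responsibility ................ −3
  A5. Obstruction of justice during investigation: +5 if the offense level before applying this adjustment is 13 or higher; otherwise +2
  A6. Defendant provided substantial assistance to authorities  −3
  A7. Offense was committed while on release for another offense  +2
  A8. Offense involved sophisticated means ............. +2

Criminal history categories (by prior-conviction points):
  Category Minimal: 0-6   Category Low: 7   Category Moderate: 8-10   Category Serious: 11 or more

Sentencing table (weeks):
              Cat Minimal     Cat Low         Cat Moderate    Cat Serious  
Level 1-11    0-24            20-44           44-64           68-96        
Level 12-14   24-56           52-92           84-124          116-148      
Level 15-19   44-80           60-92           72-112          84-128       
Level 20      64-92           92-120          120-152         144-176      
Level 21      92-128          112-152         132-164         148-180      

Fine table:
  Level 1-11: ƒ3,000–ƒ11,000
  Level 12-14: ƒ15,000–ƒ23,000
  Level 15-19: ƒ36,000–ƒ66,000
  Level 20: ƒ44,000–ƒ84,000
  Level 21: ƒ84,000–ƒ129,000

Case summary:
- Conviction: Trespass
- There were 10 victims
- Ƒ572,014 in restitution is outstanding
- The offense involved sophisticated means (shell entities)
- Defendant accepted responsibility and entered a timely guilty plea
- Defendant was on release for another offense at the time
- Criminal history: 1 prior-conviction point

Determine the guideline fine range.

ƒ36,000–ƒ66,000

Base offense level for trespass: 14.
A1 applies (level before this adjustment is 14 ≥ 12, so +3): 14 + 3 = 17.
A2 does not apply.
A3 applies: 17 + 1 = 18.
A4 applies: 18 − 3 = 15.
A5 does not apply.
A6 does not apply.
A7 applies: 15 + 2 = 17.
A8 applies: 17 + 2 = 19.
Final offense level: 19.
Level 19 falls in the 15-19 band.
Fine table: Level 15-19 → ƒ36,000–ƒ66,000.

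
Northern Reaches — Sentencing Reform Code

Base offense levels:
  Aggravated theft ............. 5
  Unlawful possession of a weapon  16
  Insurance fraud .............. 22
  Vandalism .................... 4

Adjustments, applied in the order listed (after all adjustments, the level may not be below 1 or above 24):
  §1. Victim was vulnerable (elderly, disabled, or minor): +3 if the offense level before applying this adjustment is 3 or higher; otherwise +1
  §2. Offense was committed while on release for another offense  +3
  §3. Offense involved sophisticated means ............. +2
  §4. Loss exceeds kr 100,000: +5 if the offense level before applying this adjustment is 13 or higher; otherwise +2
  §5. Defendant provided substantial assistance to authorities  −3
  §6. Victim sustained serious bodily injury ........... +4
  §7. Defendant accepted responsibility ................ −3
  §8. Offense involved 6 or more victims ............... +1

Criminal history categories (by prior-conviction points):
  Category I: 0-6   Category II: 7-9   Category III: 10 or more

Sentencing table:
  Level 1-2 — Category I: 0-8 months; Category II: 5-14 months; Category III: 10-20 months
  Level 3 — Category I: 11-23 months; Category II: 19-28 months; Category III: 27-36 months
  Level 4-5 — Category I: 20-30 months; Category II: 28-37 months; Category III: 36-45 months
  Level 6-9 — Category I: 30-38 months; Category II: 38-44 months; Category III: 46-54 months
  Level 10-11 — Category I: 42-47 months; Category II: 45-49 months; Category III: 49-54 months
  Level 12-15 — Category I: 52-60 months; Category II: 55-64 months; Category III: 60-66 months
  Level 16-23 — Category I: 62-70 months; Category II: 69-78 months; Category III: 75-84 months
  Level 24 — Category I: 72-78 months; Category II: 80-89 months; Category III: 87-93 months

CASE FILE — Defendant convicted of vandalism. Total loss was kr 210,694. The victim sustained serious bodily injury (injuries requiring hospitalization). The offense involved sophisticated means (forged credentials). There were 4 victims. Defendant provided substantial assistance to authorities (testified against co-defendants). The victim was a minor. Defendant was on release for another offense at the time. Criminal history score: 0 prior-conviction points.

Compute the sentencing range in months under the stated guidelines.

52-60 months

Base offense level for vandalism: 4.
§1 applies (level before this adjustment is 4 ≥ 3, so +3): 4 + 3 = 7.
§2 applies: 7 + 3 = 10.
§3 applies: 10 + 2 = 12.
§4 applies (level before this adjustment is 12 < 13, so +2): 12 + 2 = 14.
§5 applies: 14 − 3 = 11.
§6 applies: 11 + 4 = 15.
§7 does not apply.
§8 does not apply.
Final offense level: 15.
Criminal history: 0 prior points → Category I (0-6).
Level 15 falls in the 12-15 band.
Grid: Level 12-15 × Category I = 52-60 months.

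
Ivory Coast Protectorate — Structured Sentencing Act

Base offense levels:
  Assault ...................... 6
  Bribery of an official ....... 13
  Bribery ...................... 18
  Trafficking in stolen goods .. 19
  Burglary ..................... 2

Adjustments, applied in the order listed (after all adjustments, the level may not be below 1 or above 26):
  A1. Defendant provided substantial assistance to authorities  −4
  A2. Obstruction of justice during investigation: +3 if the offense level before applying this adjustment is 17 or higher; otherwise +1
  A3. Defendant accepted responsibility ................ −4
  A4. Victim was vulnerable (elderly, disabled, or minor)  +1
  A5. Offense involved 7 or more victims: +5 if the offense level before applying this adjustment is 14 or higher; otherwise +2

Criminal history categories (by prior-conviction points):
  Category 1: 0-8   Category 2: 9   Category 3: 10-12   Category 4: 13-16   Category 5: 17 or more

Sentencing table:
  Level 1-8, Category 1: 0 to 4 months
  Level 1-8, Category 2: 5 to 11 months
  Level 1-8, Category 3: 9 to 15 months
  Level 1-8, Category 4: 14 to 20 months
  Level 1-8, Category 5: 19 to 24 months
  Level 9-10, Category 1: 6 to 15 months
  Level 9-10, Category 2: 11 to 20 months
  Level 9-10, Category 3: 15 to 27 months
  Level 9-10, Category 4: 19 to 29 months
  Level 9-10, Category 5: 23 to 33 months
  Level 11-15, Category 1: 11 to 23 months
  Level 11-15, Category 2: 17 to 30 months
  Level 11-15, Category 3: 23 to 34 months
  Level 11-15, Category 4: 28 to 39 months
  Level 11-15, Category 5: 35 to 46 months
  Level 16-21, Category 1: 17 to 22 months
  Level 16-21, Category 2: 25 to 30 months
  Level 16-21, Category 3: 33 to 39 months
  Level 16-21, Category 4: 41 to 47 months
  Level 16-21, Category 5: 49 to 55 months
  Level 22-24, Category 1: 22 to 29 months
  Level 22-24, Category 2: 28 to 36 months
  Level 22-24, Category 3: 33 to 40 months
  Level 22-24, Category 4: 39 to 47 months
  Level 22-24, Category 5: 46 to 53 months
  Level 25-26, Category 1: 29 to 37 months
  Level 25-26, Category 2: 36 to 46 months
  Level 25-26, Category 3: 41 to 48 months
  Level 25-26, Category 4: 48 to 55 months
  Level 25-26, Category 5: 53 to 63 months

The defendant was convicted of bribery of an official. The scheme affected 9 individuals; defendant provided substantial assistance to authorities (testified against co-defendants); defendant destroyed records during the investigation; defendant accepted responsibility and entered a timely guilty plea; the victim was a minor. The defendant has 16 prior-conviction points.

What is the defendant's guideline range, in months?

Base offense level for bribery of an official: 13.
A1 applies: 13 − 4 = 9.
A2 applies (level before this adjustment is 9 < 17, so +1): 9 + 1 = 10.
A3 applies: 10 − 4 = 6.
A4 applies: 6 + 1 = 7.
A5 applies (level before this adjustment is 7 < 14, so +2): 7 + 2 = 9.
Final offense level: 9.
Criminal history: 16 prior points → Category 4 (13-16).
Level 9 falls in the 9-10 band.
Grid: Level 9-10 × Category 4 = 19-29 months.

19-29 months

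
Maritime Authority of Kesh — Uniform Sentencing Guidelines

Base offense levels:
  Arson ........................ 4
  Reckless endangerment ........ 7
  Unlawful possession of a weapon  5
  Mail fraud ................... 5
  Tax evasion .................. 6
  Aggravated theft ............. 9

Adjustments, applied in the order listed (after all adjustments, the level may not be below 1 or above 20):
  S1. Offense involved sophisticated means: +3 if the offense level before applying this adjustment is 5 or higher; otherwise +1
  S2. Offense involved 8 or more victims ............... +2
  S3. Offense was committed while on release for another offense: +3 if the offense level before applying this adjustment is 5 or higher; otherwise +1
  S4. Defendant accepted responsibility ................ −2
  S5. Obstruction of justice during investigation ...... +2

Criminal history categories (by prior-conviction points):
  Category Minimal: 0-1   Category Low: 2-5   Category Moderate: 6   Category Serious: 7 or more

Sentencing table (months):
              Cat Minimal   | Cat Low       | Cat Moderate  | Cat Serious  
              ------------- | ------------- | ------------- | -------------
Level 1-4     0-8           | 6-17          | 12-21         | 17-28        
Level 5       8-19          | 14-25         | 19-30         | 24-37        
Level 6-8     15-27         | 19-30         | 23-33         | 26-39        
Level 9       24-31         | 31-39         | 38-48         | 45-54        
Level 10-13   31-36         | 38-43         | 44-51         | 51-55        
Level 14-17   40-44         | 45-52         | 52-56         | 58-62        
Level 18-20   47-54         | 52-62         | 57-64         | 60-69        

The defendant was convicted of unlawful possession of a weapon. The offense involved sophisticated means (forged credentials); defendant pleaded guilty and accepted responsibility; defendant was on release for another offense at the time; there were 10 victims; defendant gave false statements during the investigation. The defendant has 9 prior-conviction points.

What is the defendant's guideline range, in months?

Base offense level for unlawful possession of a weapon: 5.
S1 applies (level before this adjustment is 5 ≥ 5, so +3): 5 + 3 = 8.
S2 applies: 8 + 2 = 10.
S3 applies (level before this adjustment is 10 ≥ 5, so +3): 10 + 3 = 13.
S4 applies: 13 − 2 = 11.
S5 applies: 11 + 2 = 13.
Final offense level: 13.
Criminal history: 9 prior points → Category Serious (7+).
Level 13 falls in the 10-13 band.
Grid: Level 10-13 × Category Serious = 51-55 months.

51-55 months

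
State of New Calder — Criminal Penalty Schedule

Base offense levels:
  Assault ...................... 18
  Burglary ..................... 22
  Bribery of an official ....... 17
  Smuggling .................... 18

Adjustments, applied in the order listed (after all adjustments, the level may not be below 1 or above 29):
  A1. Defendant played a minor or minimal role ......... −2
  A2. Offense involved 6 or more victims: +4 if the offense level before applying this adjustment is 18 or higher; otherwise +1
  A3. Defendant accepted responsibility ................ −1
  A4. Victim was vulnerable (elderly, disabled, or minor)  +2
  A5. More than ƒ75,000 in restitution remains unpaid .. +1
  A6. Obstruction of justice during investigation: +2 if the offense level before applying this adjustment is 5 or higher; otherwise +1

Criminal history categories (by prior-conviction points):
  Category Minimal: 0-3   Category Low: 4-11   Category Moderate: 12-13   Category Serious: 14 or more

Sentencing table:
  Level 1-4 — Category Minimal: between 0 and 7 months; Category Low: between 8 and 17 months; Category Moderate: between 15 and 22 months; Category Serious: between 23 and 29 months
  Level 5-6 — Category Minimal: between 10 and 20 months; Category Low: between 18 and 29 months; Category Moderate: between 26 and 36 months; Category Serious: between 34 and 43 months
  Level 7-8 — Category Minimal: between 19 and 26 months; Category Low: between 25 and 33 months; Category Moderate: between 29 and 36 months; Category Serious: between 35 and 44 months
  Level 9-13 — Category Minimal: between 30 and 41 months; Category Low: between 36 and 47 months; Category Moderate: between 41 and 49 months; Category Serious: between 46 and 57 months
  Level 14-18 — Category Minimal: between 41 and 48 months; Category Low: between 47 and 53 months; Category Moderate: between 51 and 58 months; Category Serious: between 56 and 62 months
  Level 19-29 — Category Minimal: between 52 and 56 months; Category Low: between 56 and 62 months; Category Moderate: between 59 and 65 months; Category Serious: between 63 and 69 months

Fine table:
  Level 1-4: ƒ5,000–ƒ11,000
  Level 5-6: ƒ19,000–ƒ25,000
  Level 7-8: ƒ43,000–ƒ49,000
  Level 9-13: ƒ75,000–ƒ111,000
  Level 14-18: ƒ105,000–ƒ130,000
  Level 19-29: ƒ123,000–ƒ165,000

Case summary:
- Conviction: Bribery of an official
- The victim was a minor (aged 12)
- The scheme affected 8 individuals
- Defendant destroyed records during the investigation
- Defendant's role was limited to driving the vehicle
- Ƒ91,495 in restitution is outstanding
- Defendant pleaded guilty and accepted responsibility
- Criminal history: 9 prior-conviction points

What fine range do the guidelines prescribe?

ƒ123,000–ƒ165,000

Base offense level for bribery of an official: 17.
A1 applies: 17 − 2 = 15.
A2 applies (level before this adjustment is 15 < 18, so +1): 15 + 1 = 16.
A3 applies: 16 − 1 = 15.
A4 applies: 15 + 2 = 17.
A5 applies: 17 + 1 = 18.
A6 applies (level before this adjustment is 18 ≥ 5, so +2): 18 + 2 = 20.
Final offense level: 20.
Level 20 falls in the 19-29 band.
Fine table: Level 19-29 → ƒ123,000–ƒ165,000.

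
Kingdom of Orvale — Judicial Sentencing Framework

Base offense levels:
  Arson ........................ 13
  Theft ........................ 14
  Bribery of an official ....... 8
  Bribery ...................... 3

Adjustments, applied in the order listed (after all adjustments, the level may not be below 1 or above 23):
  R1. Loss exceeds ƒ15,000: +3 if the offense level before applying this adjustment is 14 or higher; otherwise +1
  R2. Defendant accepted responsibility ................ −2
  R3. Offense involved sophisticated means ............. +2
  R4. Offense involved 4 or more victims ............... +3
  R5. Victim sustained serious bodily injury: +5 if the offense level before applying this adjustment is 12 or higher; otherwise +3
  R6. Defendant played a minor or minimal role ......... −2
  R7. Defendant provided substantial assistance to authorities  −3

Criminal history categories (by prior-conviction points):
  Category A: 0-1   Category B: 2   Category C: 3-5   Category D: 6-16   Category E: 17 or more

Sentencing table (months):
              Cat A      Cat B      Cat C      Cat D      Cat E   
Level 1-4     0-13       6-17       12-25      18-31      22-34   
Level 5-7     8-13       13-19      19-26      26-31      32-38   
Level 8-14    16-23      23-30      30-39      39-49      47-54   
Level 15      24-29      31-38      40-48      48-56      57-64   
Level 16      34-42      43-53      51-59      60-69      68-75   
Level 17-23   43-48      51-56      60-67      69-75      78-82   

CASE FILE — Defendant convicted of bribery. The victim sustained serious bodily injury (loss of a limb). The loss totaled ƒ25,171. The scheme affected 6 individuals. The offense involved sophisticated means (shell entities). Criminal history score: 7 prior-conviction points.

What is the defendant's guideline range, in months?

Base offense level for bribery: 3.
R1 applies (level before this adjustment is 3 < 14, so +1): 3 + 1 = 4.
R2 does not apply.
R3 applies: 4 + 2 = 6.
R4 applies: 6 + 3 = 9.
R5 applies (level before this adjustment is 9 < 12, so +3): 9 + 3 = 12.
R6 does not apply.
R7 does not apply.
Final offense level: 12.
Criminal history: 7 prior points → Category D (6-16).
Level 12 falls in the 8-14 band.
Grid: Level 8-14 × Category D = 39-49 months.

39-49 months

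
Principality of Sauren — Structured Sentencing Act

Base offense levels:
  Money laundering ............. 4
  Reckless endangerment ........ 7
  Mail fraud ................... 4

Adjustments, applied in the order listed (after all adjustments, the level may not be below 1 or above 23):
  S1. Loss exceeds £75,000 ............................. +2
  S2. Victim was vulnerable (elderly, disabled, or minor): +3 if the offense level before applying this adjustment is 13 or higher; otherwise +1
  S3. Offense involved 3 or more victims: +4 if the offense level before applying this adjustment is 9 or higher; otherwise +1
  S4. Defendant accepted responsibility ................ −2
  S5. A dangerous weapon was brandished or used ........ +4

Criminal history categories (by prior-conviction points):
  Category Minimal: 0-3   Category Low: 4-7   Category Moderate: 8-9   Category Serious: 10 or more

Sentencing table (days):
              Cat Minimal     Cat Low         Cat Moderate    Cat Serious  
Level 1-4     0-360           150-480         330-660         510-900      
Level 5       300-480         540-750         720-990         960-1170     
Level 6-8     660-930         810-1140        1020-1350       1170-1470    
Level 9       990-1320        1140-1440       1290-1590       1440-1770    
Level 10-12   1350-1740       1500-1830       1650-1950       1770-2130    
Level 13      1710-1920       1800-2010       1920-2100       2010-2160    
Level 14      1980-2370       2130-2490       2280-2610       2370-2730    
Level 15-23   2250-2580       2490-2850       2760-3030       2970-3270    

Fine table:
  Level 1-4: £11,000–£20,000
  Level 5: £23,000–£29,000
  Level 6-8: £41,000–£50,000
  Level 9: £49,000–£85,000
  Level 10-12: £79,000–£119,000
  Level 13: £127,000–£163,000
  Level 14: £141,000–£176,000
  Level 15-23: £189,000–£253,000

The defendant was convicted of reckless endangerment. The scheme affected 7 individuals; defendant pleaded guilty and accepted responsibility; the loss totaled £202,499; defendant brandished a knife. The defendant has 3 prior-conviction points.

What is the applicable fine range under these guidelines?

Base offense level for reckless endangerment: 7.
S1 applies: 7 + 2 = 9.
S3 applies (level before this adjustment is 9 ≥ 9, so +4): 9 + 4 = 13.
S4 applies: 13 − 2 = 11.
S5 applies: 11 + 4 = 15.
Final offense level: 15.
Level 15 falls in the 15-23 band.
Fine table: Level 15-23 → £189,000–£253,000.

£189,000–£253,000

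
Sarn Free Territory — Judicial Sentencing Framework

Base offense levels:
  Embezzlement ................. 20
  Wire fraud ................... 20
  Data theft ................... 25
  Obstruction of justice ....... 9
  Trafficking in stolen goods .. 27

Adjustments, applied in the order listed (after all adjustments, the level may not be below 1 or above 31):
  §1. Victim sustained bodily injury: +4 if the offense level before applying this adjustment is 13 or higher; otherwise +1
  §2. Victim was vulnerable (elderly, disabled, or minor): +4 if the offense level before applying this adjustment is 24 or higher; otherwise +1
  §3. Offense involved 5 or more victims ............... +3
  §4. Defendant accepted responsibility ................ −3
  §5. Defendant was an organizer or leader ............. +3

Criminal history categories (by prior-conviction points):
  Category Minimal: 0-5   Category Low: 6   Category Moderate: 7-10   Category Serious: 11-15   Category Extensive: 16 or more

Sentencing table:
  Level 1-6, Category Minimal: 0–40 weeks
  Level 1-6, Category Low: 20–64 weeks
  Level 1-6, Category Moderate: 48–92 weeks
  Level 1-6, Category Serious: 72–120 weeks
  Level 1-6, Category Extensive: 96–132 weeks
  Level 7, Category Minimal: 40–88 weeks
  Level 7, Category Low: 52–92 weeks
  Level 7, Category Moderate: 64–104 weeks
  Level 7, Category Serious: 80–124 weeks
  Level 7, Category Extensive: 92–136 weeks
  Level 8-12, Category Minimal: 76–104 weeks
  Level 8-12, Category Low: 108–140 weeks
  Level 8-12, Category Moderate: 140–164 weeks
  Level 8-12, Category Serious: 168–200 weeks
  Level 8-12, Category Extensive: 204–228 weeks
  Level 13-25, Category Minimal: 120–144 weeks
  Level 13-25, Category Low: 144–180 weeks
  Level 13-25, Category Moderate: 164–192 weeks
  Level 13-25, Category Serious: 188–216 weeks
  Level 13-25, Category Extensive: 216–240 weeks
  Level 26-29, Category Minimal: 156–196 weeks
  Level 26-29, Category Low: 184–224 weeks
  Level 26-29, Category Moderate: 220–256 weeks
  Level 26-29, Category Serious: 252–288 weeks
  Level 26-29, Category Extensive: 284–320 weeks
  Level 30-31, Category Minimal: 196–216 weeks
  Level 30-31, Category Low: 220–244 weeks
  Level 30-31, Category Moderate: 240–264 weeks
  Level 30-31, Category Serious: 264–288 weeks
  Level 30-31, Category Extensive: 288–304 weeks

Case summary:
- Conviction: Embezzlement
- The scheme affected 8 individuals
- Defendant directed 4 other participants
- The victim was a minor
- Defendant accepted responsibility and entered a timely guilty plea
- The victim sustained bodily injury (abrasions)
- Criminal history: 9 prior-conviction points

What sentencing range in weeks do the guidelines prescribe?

240-264 weeks

Base offense level for embezzlement: 20.
§1 applies (level before this adjustment is 20 ≥ 13, so +4): 20 + 4 = 24.
§2 applies (level before this adjustment is 24 ≥ 24, so +4): 24 + 4 = 28.
§3 applies: 28 + 3 = 31.
§4 applies: 31 − 3 = 28.
§5 applies: 28 + 3 = 31.
Final offense level: 31.
Criminal history: 9 prior points → Category Moderate (7-10).
Level 31 falls in the 30-31 band.
Grid: Level 30-31 × Category Moderate = 240-264 weeks.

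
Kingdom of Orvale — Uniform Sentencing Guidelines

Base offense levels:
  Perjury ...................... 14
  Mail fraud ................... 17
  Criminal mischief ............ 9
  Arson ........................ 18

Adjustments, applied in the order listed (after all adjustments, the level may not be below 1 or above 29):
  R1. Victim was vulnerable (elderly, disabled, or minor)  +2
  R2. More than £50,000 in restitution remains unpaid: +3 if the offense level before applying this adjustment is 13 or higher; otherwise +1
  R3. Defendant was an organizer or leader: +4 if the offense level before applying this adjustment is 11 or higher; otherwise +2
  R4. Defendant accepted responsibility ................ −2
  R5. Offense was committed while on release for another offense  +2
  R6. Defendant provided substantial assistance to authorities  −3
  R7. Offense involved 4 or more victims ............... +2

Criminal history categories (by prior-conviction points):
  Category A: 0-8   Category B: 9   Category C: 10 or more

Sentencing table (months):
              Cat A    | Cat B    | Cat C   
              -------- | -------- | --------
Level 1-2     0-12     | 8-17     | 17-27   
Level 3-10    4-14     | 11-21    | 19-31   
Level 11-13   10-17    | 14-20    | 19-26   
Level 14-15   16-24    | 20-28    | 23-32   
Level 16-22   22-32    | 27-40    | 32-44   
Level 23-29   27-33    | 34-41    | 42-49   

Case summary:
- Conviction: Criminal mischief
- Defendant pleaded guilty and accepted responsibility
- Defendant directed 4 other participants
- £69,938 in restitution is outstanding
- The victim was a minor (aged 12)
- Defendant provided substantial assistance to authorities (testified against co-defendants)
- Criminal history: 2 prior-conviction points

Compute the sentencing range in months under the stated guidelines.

Base offense level for criminal mischief: 9.
R1 applies: 9 + 2 = 11.
R2 applies (level before this adjustment is 11 < 13, so +1): 11 + 1 = 12.
R3 applies (level before this adjustment is 12 ≥ 11, so +4): 12 + 4 = 16.
R4 applies: 16 − 2 = 14.
R5 does not apply.
R6 applies: 14 − 3 = 11.
Final offense level: 11.
Criminal history: 2 prior points → Category A (0-8).
Level 11 falls in the 11-13 band.
Grid: Level 11-13 × Category A = 10-17 months.

10-17 months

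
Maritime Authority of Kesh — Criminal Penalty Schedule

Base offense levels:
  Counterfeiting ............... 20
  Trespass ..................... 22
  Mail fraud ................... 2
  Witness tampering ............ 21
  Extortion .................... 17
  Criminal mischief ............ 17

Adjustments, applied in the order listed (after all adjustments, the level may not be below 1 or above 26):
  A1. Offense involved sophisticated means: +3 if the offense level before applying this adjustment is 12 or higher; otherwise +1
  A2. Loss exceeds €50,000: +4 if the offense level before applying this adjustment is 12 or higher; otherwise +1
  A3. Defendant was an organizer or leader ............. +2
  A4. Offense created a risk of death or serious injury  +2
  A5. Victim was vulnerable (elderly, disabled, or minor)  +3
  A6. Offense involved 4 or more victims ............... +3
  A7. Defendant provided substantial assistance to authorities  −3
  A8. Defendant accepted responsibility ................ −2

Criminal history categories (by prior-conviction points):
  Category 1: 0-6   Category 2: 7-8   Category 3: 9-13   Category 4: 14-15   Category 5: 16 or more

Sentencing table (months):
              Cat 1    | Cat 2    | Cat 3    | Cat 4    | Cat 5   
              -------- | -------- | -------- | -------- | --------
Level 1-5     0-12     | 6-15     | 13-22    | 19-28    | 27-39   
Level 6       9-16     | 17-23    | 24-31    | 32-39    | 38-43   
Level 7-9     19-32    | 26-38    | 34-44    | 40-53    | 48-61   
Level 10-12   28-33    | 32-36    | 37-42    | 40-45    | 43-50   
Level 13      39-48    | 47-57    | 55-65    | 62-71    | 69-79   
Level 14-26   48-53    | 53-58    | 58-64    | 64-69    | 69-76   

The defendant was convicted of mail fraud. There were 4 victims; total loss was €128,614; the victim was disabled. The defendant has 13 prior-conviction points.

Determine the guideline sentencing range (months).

Base offense level for mail fraud: 2.
A2 applies (level before this adjustment is 2 < 12, so +1): 2 + 1 = 3.
A3 does not apply.
A4 does not apply.
A5 applies: 3 + 3 = 6.
A6 applies: 6 + 3 = 9.
A7 does not apply.
A8 does not apply.
Final offense level: 9.
Criminal history: 13 prior points → Category 3 (9-13).
Level 9 falls in the 7-9 band.
Grid: Level 7-9 × Category 3 = 34-44 months.

34-44 months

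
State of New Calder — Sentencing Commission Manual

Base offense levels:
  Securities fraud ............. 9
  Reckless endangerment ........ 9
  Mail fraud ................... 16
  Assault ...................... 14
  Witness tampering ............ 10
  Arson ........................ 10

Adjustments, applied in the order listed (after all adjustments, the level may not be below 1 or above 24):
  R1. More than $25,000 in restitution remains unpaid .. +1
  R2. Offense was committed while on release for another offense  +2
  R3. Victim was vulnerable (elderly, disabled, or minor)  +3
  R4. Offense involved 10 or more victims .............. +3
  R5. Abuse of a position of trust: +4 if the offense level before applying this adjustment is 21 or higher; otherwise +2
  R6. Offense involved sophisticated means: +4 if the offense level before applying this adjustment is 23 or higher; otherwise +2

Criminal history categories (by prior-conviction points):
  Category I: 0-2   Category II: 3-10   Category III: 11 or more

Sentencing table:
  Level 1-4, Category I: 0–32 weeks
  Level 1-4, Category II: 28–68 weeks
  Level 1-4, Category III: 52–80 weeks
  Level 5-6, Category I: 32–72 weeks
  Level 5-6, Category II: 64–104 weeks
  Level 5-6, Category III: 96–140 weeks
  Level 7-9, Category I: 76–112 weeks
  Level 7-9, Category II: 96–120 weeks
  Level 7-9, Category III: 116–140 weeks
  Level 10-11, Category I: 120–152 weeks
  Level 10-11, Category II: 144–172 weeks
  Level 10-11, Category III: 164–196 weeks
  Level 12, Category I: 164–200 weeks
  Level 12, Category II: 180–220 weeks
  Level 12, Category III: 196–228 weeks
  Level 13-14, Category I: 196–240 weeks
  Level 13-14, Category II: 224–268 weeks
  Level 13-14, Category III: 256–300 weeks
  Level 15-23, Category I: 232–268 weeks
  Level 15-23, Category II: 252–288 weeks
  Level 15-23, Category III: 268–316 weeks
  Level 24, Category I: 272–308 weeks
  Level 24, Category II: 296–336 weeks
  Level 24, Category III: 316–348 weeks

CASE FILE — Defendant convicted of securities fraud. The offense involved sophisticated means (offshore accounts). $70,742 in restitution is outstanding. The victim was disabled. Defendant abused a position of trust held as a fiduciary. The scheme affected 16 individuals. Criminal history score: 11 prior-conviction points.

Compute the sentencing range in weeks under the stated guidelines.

Base offense level for securities fraud: 9.
R1 applies: 9 + 1 = 10.
R2 does not apply.
R3 applies: 10 + 3 = 13.
R4 applies: 13 + 3 = 16.
R5 applies (level before this adjustment is 16 < 21, so +2): 16 + 2 = 18.
R6 applies (level before this adjustment is 18 < 23, so +2): 18 + 2 = 20.
Final offense level: 20.
Criminal history: 11 prior points → Category III (11+).
Level 20 falls in the 15-23 band.
Grid: Level 15-23 × Category III = 268-316 weeks.

268-316 weeks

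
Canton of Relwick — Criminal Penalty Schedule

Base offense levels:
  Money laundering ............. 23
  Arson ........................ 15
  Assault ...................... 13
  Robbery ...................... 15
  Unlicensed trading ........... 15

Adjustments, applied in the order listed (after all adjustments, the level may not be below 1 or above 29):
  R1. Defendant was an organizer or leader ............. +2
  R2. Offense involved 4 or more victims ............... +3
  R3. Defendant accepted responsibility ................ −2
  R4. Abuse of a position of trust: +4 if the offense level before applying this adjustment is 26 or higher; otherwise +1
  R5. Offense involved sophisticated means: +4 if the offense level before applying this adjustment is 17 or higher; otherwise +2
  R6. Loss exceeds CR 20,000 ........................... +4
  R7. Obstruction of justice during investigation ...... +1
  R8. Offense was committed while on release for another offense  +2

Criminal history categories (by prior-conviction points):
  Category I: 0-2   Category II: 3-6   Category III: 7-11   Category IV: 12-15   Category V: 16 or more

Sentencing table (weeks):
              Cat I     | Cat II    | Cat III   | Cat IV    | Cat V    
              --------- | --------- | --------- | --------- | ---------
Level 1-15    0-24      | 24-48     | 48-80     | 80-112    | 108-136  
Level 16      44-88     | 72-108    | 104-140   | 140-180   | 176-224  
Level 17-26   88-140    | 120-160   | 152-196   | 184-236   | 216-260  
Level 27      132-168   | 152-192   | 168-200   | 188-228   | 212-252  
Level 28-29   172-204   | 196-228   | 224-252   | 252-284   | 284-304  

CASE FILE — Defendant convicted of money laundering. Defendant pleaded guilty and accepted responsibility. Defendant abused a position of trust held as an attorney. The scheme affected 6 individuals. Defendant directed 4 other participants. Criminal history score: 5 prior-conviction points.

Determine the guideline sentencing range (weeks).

Base offense level for money laundering: 23.
R1 applies: 23 + 2 = 25.
R2 applies: 25 + 3 = 28.
R3 applies: 28 − 2 = 26.
R4 applies (level before this adjustment is 26 ≥ 26, so +4): 26 + 4 = 30.
R6 does not apply.
R7 does not apply.
R8 does not apply.
Level 30 exceeds the maximum of 29; capped at 29.
Final offense level: 29.
Criminal history: 5 prior points → Category II (3-6).
Level 29 falls in the 28-29 band.
Grid: Level 28-29 × Category II = 196-228 weeks.

196-228 weeks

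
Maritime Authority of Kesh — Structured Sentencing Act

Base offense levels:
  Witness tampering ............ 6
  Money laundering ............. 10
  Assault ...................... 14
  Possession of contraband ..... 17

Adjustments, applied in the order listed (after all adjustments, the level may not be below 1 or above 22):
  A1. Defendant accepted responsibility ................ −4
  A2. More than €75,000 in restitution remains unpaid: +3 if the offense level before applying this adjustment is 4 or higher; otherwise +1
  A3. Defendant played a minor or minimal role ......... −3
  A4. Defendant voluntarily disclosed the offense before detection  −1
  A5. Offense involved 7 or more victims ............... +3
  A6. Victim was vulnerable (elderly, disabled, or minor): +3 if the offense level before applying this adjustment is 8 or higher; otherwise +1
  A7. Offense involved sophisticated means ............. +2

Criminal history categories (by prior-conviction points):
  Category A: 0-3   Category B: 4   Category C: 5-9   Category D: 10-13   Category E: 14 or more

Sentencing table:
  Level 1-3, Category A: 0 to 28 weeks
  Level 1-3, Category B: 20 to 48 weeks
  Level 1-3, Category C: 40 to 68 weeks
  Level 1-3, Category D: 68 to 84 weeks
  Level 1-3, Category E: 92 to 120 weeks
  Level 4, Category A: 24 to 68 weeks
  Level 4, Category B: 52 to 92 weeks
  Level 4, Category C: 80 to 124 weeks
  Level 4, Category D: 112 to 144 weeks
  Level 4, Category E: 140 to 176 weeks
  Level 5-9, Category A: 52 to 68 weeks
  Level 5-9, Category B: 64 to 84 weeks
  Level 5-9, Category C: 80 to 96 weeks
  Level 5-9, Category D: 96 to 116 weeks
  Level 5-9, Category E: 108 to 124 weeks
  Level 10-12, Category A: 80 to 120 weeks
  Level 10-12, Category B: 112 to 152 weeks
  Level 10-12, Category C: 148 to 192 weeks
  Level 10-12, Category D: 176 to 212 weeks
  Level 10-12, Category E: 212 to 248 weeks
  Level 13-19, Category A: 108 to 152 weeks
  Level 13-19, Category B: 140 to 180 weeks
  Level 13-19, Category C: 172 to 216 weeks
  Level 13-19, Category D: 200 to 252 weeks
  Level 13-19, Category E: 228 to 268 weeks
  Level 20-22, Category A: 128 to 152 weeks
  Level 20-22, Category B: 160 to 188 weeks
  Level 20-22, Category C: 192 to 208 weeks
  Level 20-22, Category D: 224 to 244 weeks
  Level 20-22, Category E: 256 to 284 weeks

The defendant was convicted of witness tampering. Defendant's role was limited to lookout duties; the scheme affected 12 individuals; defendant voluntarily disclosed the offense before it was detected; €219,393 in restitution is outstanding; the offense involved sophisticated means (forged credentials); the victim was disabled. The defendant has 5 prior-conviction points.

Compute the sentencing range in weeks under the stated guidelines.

172-216 weeks

Base offense level for witness tampering: 6.
A1 does not apply.
A2 applies (level before this adjustment is 6 ≥ 4, so +3): 6 + 3 = 9.
A3 applies: 9 − 3 = 6.
A4 applies: 6 − 1 = 5.
A5 applies: 5 + 3 = 8.
A6 applies (level before this adjustment is 8 ≥ 8, so +3): 8 + 3 = 11.
A7 applies: 11 + 2 = 13.
Final offense level: 13.
Criminal history: 5 prior points → Category C (5-9).
Level 13 falls in the 13-19 band.
Grid: Level 13-19 × Category C = 172-216 weeks.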